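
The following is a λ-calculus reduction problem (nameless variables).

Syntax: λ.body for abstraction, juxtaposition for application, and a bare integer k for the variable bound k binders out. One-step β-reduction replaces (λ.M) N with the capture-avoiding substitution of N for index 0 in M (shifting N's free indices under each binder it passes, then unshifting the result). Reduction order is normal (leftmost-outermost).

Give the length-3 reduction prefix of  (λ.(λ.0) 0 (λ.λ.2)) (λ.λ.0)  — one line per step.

Answer: after 3 steps: λ.0

Derivation:
  start: (λ.(λ.0) 0 (λ.λ.2)) (λ.λ.0)
  →1  (λ.0) (λ.λ.0) (λ.λ.λ.λ.0)
  →2  (λ.λ.0) (λ.λ.λ.λ.0)
  →3  λ.0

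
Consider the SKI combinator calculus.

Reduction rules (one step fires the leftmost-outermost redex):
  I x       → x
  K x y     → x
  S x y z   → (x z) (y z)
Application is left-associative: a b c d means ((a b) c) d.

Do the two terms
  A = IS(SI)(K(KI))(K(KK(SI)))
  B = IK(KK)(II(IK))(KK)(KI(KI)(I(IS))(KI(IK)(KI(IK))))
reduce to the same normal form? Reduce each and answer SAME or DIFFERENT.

Answer: DIFFERENT — A ⇓ I, B ⇓ K(SI)

Working:
Term A:
  start: IS(SI)(K(KI))(K(KK(SI)))
  step 1: S(SI)(K(KI))(K(KK(SI)))
  step 2: SI(K(KK(SI)))(K(KI)(K(KK(SI))))
  step 3: I(K(KI)(K(KK(SI))))(K(KK(SI))(K(KI)(K(KK(SI)))))
  step 4: K(KI)(K(KK(SI)))(K(KK(SI))(K(KI)(K(KK(SI)))))
  step 5: KI(K(KK(SI))(K(KI)(K(KK(SI)))))
  step 6: I

Term B:
  start: IK(KK)(II(IK))(KK)(KI(KI)(I(IS))(KI(IK)(KI(IK))))
  step 1: K(KK)(II(IK))(KK)(KI(KI)(I(IS))(KI(IK)(KI(IK))))
  step 2: KK(KK)(KI(KI)(I(IS))(KI(IK)(KI(IK))))
  step 3: K(KI(KI)(I(IS))(KI(IK)(KI(IK))))
  step 4: K(I(I(IS))(KI(IK)(KI(IK))))
  step 5: K(I(IS)(KI(IK)(KI(IK))))
  step 6: K(IS(KI(IK)(KI(IK))))
  step 7: K(S(KI(IK)(KI(IK))))
  step 8: K(S(I(KI(IK))))
  step 9: K(S(KI(IK)))
  step 10: K(SI)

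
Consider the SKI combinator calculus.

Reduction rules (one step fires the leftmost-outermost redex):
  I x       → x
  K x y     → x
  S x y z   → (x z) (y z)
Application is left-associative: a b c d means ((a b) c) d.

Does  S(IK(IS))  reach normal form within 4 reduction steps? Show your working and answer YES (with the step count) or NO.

  start: S(IK(IS))
  →1  S(K(IS))
  →2  S(KS)

Answer: YES — reaches normal form S(KS) in 2 ≤ 4 steps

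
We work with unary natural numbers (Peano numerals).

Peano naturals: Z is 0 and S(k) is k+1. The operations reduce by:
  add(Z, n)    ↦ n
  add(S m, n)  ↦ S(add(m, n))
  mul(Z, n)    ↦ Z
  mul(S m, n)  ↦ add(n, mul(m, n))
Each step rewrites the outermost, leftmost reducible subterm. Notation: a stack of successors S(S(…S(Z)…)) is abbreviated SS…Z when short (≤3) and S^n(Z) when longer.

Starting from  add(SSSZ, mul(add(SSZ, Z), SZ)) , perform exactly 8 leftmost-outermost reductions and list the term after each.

  start: add(SSSZ, mul(add(SSZ, Z), SZ))
  →1  S(add(SSZ, mul(add(SSZ, Z), SZ)))
  →2  S(S(add(SZ, mul(add(SSZ, Z), SZ))))
  →3  S(S(S(add(Z, mul(add(SSZ, Z), SZ)))))
  →4  S(S(S(mul(add(SSZ, Z), SZ))))
  →5  S(S(S(mul(S(add(SZ, Z)), SZ))))
  →6  S(S(S(add(SZ, mul(add(SZ, Z), SZ)))))
  →7  S(S(S(S(add(Z, mul(add(SZ, Z), SZ))))))
  →8  S(S(S(S(mul(add(SZ, Z), SZ)))))

Answer: after 8 steps: S(S(S(S(mul(add(SZ, Z), SZ)))))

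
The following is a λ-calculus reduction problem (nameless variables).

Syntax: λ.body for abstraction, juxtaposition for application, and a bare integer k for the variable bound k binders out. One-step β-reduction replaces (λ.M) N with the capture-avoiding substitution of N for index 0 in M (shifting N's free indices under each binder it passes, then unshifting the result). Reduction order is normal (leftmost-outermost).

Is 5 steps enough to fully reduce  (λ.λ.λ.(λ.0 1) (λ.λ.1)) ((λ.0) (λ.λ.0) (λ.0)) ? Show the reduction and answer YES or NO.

Answer: YES — reaches normal form λ.λ.λ.1 in 3 ≤ 5 steps

Working:
  start: (λ.λ.λ.(λ.0 1) (λ.λ.1)) ((λ.0) (λ.λ.0) (λ.0))
  →1  λ.λ.(λ.0 1) (λ.λ.1)
  →2  λ.λ.(λ.λ.1) 0
  →3  λ.λ.λ.1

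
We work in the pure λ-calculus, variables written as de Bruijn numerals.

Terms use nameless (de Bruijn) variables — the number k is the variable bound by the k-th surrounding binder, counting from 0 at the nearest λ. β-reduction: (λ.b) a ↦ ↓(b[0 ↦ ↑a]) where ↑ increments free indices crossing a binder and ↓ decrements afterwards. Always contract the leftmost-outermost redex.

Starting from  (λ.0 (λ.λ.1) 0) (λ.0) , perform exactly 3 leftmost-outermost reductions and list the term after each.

  start: (λ.0 (λ.λ.1) 0) (λ.0)
  →1  (λ.0) (λ.λ.1) (λ.0)
  →2  (λ.λ.1) (λ.0)
  →3  λ.λ.0

Answer: after 3 steps: λ.λ.0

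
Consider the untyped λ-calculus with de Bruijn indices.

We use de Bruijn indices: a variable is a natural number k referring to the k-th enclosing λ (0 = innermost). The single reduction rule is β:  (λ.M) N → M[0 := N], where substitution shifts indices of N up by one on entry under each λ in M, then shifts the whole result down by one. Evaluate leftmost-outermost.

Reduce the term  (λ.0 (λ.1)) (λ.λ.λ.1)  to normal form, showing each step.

Answer: normal form = λ.λ.1  (in 2 steps)

Reduction:
  start: (λ.0 (λ.1)) (λ.λ.λ.1)
  →1  (λ.λ.λ.1) (λ.λ.λ.λ.1)
  →2  λ.λ.1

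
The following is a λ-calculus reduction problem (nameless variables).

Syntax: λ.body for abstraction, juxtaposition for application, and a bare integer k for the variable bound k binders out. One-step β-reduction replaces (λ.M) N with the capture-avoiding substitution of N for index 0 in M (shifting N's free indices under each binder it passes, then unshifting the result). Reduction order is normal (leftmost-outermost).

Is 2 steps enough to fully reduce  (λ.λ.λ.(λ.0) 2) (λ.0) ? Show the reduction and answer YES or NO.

Answer: YES — reaches normal form λ.λ.λ.0 in 2 ≤ 2 steps

Working:
  start: (λ.λ.λ.(λ.0) 2) (λ.0)
  step 1: λ.λ.(λ.0) (λ.0)
  step 2: λ.λ.λ.0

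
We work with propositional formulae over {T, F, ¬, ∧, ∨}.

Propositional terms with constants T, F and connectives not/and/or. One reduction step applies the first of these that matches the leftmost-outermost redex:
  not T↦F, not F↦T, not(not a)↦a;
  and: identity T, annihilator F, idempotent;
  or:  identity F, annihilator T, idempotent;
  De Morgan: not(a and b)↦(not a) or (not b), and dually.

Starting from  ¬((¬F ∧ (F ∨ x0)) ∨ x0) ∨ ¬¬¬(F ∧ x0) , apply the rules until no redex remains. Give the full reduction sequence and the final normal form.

  start: ¬((¬F ∧ (F ∨ x0)) ∨ x0) ∨ ¬¬¬(F ∧ x0)
  [1] (¬(¬F ∧ (F ∨ x0)) ∧ ¬x0) ∨ ¬¬¬(F ∧ x0)
  [2] ((¬¬F ∨ ¬(F ∨ x0)) ∧ ¬x0) ∨ ¬¬¬(F ∧ x0)
  [3] ((F ∨ ¬(F ∨ x0)) ∧ ¬x0) ∨ ¬¬¬(F ∧ x0)
  [4] (¬(F ∨ x0) ∧ ¬x0) ∨ ¬¬¬(F ∧ x0)
  [5] ((¬F ∧ ¬x0) ∧ ¬x0) ∨ ¬¬¬(F ∧ x0)
  [6] ((T ∧ ¬x0) ∧ ¬x0) ∨ ¬¬¬(F ∧ x0)
  [7] (¬x0 ∧ ¬x0) ∨ ¬¬¬(F ∧ x0)
  [8] ¬x0 ∨ ¬¬¬(F ∧ x0)
  [9] ¬x0 ∨ ¬(F ∧ x0)
  [10] ¬x0 ∨ (¬F ∨ ¬x0)
  [11] ¬x0 ∨ (T ∨ ¬x0)
  [12] ¬x0 ∨ T
  [13] T

Answer: normal form = T  (in 13 steps)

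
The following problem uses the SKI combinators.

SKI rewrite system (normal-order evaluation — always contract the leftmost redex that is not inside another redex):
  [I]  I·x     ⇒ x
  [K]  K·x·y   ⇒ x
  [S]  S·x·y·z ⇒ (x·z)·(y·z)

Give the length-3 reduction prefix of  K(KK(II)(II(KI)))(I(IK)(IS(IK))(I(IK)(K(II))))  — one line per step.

  start: K(KK(II)(II(KI)))(I(IK)(IS(IK))(I(IK)(K(II))))
  [1] KK(II)(II(KI))
  [2] K(II(KI))
  [3] K(I(KI))

Answer: after 3 steps: K(I(KI))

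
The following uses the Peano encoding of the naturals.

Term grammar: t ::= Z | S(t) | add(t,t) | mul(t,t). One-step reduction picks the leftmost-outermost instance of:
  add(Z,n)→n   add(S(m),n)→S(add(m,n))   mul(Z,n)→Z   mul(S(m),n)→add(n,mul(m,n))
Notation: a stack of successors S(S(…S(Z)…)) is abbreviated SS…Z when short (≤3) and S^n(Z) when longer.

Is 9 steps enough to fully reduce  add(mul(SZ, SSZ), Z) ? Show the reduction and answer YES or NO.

  start: add(mul(SZ, SSZ), Z)
  →1  add(add(SSZ, mul(Z, SSZ)), Z)
  →2  add(S(add(SZ, mul(Z, SSZ))), Z)
  →3  S(add(add(SZ, mul(Z, SSZ)), Z))
  →4  S(add(S(add(Z, mul(Z, SSZ))), Z))
  →5  S(S(add(add(Z, mul(Z, SSZ)), Z)))
  →6  S(S(add(mul(Z, SSZ), Z)))
  →7  S(S(add(Z, Z)))
  →8  SSZ

Answer: YES — reaches normal form SSZ in 8 ≤ 9 steps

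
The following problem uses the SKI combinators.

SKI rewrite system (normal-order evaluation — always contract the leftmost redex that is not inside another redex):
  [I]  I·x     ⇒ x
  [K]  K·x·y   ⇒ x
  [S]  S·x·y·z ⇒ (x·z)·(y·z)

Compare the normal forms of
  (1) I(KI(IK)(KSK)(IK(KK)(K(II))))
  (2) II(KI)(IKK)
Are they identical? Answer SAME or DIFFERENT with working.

Answer: DIFFERENT — A ⇓ S(KK), B ⇓ I

Derivation:
Term A:
  start: I(KI(IK)(KSK)(IK(KK)(K(II))))
  [1] KI(IK)(KSK)(IK(KK)(K(II)))
  [2] I(KSK)(IK(KK)(K(II)))
  [3] KSK(IK(KK)(K(II)))
  [4] S(IK(KK)(K(II)))
  [5] S(K(KK)(K(II)))
  [6] S(KK)

Term B:
  start: II(KI)(IKK)
  [1] I(KI)(IKK)
  [2] KI(IKK)
  [3] I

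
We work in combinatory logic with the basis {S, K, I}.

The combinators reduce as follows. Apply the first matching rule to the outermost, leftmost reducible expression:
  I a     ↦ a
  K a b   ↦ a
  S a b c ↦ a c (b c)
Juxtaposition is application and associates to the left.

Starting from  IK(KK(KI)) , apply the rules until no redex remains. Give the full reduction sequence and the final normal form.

  start: IK(KK(KI))
  →1  K(KK(KI))
  →2  KK

Answer: normal form = KK  (in 2 steps)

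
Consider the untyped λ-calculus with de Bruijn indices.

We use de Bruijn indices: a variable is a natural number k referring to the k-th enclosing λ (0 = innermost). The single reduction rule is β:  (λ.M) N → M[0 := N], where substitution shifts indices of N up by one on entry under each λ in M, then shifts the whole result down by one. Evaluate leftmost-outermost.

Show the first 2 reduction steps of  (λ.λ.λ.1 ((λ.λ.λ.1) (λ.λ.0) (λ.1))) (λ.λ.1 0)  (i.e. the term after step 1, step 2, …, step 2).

  start: (λ.λ.λ.1 ((λ.λ.λ.1) (λ.λ.0) (λ.1))) (λ.λ.1 0)
  step 1: λ.λ.1 ((λ.λ.λ.1) (λ.λ.0) (λ.1))
  step 2: λ.λ.1 ((λ.λ.1) (λ.1))

Answer: after 2 steps: λ.λ.1 ((λ.λ.1) (λ.1))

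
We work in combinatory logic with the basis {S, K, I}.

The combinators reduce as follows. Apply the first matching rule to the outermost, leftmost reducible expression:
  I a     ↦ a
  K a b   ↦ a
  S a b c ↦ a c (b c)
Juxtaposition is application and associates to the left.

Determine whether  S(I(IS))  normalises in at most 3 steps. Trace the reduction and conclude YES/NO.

  start: S(I(IS))
  [1] S(IS)
  [2] SS

Answer: YES — reaches normal form SS in 2 ≤ 3 steps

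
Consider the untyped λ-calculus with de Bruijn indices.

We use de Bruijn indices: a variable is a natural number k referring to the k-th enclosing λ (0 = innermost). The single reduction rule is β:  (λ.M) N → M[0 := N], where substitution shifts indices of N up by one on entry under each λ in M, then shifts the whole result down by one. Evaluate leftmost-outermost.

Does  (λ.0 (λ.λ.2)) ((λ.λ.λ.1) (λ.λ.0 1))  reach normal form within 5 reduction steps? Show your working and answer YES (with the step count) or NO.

  start: (λ.0 (λ.λ.2)) ((λ.λ.λ.1) (λ.λ.0 1))
  [1] (λ.λ.λ.1) (λ.λ.0 1) (λ.λ.(λ.λ.λ.1) (λ.λ.0 1))
  [2] (λ.λ.1) (λ.λ.(λ.λ.λ.1) (λ.λ.0 1))
  [3] λ.λ.λ.(λ.λ.λ.1) (λ.λ.0 1)
  [4] λ.λ.λ.λ.λ.1

Answer: YES — reaches normal form λ.λ.λ.λ.λ.1 in 4 ≤ 5 steps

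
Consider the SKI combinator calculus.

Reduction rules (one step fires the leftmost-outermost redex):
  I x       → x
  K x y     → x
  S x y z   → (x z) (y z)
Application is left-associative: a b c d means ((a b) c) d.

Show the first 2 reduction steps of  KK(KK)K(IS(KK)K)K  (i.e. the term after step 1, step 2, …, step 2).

Answer: after 2 steps: KK

Working:
  start: KK(KK)K(IS(KK)K)K
  →1  KK(IS(KK)K)K
  →2  KK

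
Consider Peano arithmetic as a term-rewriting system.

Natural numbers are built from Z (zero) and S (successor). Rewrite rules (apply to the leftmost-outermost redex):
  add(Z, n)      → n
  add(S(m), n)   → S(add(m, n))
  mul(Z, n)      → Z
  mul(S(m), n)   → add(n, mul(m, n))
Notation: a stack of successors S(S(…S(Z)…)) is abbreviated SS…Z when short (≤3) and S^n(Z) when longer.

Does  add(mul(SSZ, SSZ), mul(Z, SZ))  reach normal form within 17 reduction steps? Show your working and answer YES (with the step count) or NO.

Answer: YES — reaches normal form S^4(Z) in 15 ≤ 17 steps

Derivation:
  start: add(mul(SSZ, SSZ), mul(Z, SZ))
  step 1: add(add(SSZ, mul(SZ, SSZ)), mul(Z, SZ))
  step 2: add(S(add(SZ, mul(SZ, SSZ))), mul(Z, SZ))
  step 3: S(add(add(SZ, mul(SZ, SSZ)), mul(Z, SZ)))
  step 4: S(add(S(add(Z, mul(SZ, SSZ))), mul(Z, SZ)))
  step 5: S(S(add(add(Z, mul(SZ, SSZ)), mul(Z, SZ))))
  step 6: S(S(add(mul(SZ, SSZ), mul(Z, SZ))))
  step 7: S(S(add(add(SSZ, mul(Z, SSZ)), mul(Z, SZ))))
  step 8: S(S(add(S(add(SZ, mul(Z, SSZ))), mul(Z, SZ))))
  step 9: S(S(S(add(add(SZ, mul(Z, SSZ)), mul(Z, SZ)))))
  step 10: S(S(S(add(S(add(Z, mul(Z, SSZ))), mul(Z, SZ)))))
  step 11: S(S(S(S(add(add(Z, mul(Z, SSZ)), mul(Z, SZ))))))
  step 12: S(S(S(S(add(mul(Z, SSZ), mul(Z, SZ))))))
  step 13: S(S(S(S(add(Z, mul(Z, SZ))))))
  step 14: S(S(S(S(mul(Z, SZ)))))
  step 15: S^4(Z)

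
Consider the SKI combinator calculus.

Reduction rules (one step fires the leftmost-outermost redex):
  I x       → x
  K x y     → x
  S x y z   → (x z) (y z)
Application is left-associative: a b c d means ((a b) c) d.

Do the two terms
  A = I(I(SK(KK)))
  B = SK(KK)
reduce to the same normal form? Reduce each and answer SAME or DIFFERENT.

Term A:
  start: I(I(SK(KK)))
  →1  I(SK(KK))
  →2  SK(KK)

Term B:
  start: SK(KK)

Answer: SAME — A ⇓ SK(KK), B ⇓ SK(KK)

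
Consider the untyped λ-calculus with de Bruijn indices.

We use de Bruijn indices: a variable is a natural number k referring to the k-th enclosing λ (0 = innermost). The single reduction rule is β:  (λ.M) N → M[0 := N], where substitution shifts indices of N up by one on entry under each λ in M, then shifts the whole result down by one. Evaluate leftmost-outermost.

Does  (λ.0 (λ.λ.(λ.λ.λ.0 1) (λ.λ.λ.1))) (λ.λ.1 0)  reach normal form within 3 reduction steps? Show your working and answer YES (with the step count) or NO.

Answer: NO — after 3 steps the term is λ.λ.(λ.λ.λ.0 1) (λ.λ.λ.1), not yet normal

Derivation:
  start: (λ.0 (λ.λ.(λ.λ.λ.0 1) (λ.λ.λ.1))) (λ.λ.1 0)
  [1] (λ.λ.1 0) (λ.λ.(λ.λ.λ.0 1) (λ.λ.λ.1))
  [2] λ.(λ.λ.(λ.λ.λ.0 1) (λ.λ.λ.1)) 0
  [3] λ.λ.(λ.λ.λ.0 1) (λ.λ.λ.1)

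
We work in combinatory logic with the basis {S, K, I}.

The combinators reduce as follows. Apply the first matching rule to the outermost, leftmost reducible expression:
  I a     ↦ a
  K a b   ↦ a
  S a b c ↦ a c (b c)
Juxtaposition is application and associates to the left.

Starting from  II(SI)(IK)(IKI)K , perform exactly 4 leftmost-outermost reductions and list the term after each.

  start: II(SI)(IK)(IKI)K
  →1  I(SI)(IK)(IKI)K
  →2  SI(IK)(IKI)K
  →3  I(IKI)(IK(IKI))K
  →4  IKI(IK(IKI))K

Answer: after 4 steps: IKI(IK(IKI))K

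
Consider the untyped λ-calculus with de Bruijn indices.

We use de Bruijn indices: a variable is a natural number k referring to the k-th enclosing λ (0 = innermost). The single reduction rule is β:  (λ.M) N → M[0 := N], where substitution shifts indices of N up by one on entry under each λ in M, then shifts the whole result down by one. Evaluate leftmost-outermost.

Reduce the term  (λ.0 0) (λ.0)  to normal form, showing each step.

Answer: normal form = λ.0  (in 2 steps)

Working:
  start: (λ.0 0) (λ.0)
  →1  (λ.0) (λ.0)
  →2  λ.0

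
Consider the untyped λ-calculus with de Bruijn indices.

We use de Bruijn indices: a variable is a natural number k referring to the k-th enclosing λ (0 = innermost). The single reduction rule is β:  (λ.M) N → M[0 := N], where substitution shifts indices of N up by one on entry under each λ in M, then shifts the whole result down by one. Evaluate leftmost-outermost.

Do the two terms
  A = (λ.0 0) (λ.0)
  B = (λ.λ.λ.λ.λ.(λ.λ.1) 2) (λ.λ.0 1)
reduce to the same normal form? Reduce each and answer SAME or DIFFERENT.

Answer: DIFFERENT — A ⇓ λ.0, B ⇓ λ.λ.λ.λ.λ.3

Working:
Term A:
  start: (λ.0 0) (λ.0)
  →1  (λ.0) (λ.0)
  →2  λ.0

Term B:
  start: (λ.λ.λ.λ.λ.(λ.λ.1) 2) (λ.λ.0 1)
  →1  λ.λ.λ.λ.(λ.λ.1) 2
  →2  λ.λ.λ.λ.λ.3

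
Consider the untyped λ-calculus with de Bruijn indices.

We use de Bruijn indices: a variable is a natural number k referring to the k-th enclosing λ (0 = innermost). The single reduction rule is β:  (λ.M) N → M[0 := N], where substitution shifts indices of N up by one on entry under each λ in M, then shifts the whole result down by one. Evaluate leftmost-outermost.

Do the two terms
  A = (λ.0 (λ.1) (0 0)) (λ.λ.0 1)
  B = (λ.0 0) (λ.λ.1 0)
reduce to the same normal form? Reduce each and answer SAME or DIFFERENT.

Answer: DIFFERENT — A ⇓ λ.λ.0 1, B ⇓ λ.λ.1 0

Derivation:
Term A:
  start: (λ.0 (λ.1) (0 0)) (λ.λ.0 1)
  [1] (λ.λ.0 1) (λ.λ.λ.0 1) ((λ.λ.0 1) (λ.λ.0 1))
  [2] (λ.0 (λ.λ.λ.0 1)) ((λ.λ.0 1) (λ.λ.0 1))
  [3] (λ.λ.0 1) (λ.λ.0 1) (λ.λ.λ.0 1)
  [4] (λ.0 (λ.λ.0 1)) (λ.λ.λ.0 1)
  [5] (λ.λ.λ.0 1) (λ.λ.0 1)
  [6] λ.λ.0 1

Term B:
  start: (λ.0 0) (λ.λ.1 0)
  [1] (λ.λ.1 0) (λ.λ.1 0)
  [2] λ.(λ.λ.1 0) 0
  [3] λ.λ.1 0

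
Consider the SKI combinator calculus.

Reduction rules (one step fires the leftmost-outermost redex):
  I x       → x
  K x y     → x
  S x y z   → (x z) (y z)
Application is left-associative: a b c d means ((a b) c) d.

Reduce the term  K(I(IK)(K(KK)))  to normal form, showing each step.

Answer: normal form = K(K(K(KK)))  (in 2 steps)

Reduction:
  start: K(I(IK)(K(KK)))
  step 1: K(IK(K(KK)))
  step 2: K(K(K(KK)))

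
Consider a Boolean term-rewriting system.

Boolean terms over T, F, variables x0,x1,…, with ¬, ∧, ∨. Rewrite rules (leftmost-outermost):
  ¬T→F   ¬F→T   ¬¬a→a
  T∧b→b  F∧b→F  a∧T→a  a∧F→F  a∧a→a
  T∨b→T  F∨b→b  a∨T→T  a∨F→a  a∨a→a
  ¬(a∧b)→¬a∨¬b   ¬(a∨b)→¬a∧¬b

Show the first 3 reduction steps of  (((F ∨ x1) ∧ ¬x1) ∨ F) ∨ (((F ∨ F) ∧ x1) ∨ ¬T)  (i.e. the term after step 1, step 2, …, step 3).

Answer: after 3 steps: (x1 ∧ ¬x1) ∨ ((F ∧ x1) ∨ ¬T)

Working:
  start: (((F ∨ x1) ∧ ¬x1) ∨ F) ∨ (((F ∨ F) ∧ x1) ∨ ¬T)
  [1] ((F ∨ x1) ∧ ¬x1) ∨ (((F ∨ F) ∧ x1) ∨ ¬T)
  [2] (x1 ∧ ¬x1) ∨ (((F ∨ F) ∧ x1) ∨ ¬T)
  [3] (x1 ∧ ¬x1) ∨ ((F ∧ x1) ∨ ¬T)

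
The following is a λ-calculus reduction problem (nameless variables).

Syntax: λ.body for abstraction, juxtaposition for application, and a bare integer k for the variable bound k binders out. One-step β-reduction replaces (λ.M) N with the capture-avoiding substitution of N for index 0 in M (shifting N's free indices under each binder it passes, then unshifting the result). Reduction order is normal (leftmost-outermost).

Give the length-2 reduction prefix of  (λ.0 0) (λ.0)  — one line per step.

Answer: after 2 steps: λ.0

Working:
  start: (λ.0 0) (λ.0)
  →1  (λ.0) (λ.0)
  →2  λ.0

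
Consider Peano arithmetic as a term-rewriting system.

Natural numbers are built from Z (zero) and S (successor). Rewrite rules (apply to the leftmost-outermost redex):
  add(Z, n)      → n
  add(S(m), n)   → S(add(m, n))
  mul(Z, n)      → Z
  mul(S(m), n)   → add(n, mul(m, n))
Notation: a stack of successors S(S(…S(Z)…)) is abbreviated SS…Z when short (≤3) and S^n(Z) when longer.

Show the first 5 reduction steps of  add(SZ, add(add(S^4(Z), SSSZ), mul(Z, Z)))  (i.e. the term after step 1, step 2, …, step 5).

Answer: after 5 steps: S(S(add(S(add(SSZ, SSSZ)), mul(Z, Z))))

Reduction:
  start: add(SZ, add(add(S^4(Z), SSSZ), mul(Z, Z)))
  [1] S(add(Z, add(add(S^4(Z), SSSZ), mul(Z, Z))))
  [2] S(add(add(S^4(Z), SSSZ), mul(Z, Z)))
  [3] S(add(S(add(SSSZ, SSSZ)), mul(Z, Z)))
  [4] S(S(add(add(SSSZ, SSSZ), mul(Z, Z))))
  [5] S(S(add(S(add(SSZ, SSSZ)), mul(Z, Z))))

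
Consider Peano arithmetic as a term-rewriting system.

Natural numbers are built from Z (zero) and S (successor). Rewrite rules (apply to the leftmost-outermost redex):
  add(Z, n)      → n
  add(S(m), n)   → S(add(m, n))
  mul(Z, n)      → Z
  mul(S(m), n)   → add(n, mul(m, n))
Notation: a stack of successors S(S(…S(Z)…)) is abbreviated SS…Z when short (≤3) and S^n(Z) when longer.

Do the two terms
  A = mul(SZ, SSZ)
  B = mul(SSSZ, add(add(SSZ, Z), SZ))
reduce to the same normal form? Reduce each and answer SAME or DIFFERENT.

Answer: DIFFERENT — A ⇓ SSZ, B ⇓ S^9(Z)

Reduction:
Term A:
  start: mul(SZ, SSZ)
  step 1: add(SSZ, mul(Z, SSZ))
  step 2: S(add(SZ, mul(Z, SSZ)))
  step 3: S(S(add(Z, mul(Z, SSZ))))
  step 4: S(S(mul(Z, SSZ)))
  step 5: SSZ

Term B:
  start: mul(SSSZ, add(add(SSZ, Z), SZ))
  step 1: add(add(add(SSZ, Z), SZ), mul(SSZ, add(add(SSZ, Z), SZ)))
  step 2: add(add(S(add(SZ, Z)), SZ), mul(SSZ, add(add(SSZ, Z), SZ)))
  step 3: add(S(add(add(SZ, Z), SZ)), mul(SSZ, add(add(SSZ, Z), SZ)))
  step 4: S(add(add(add(SZ, Z), SZ), mul(SSZ, add(add(SSZ, Z), SZ))))
  step 5: S(add(add(S(add(Z, Z)), SZ), mul(SSZ, add(add(SSZ, Z), SZ))))
  step 6: S(add(S(add(add(Z, Z), SZ)), mul(SSZ, add(add(SSZ, Z), SZ))))
  step 7: S(S(add(add(add(Z, Z), SZ), mul(SSZ, add(add(SSZ, Z), SZ)))))
  step 8: S(S(add(add(Z, SZ), mul(SSZ, add(add(SSZ, Z), SZ)))))
  step 9: S(S(add(SZ, mul(SSZ, add(add(SSZ, Z), SZ)))))
  step 10: S(S(S(add(Z, mul(SSZ, add(add(SSZ, Z), SZ))))))
  step 11: S(S(S(mul(SSZ, add(add(SSZ, Z), SZ)))))
  step 12: S(S(S(add(add(add(SSZ, Z), SZ), mul(SZ, add(add(SSZ, Z), SZ))))))
  step 13: S(S(S(add(add(S(add(SZ, Z)), SZ), mul(SZ, add(add(SSZ, Z), SZ))))))
  step 14: S(S(S(add(S(add(add(SZ, Z), SZ)), mul(SZ, add(add(SSZ, Z), SZ))))))
  step 15: S(S(S(S(add(add(add(SZ, Z), SZ), mul(SZ, add(add(SSZ, Z), SZ)))))))
  step 16: S(S(S(S(add(add(S(add(Z, Z)), SZ), mul(SZ, add(add(SSZ, Z), SZ)))))))
  step 17: S(S(S(S(add(S(add(add(Z, Z), SZ)), mul(SZ, add(add(SSZ, Z), SZ)))))))
  step 18: S(S(S(S(S(add(add(add(Z, Z), SZ), mul(SZ, add(add(SSZ, Z), SZ))))))))
  step 19: S(S(S(S(S(add(add(Z, SZ), mul(SZ, add(add(SSZ, Z), SZ))))))))
  step 20: S(S(S(S(S(add(SZ, mul(SZ, add(add(SSZ, Z), SZ))))))))
  step 21: S(S(S(S(S(S(add(Z, mul(SZ, add(add(SSZ, Z), SZ)))))))))
  step 22: S(S(S(S(S(S(mul(SZ, add(add(SSZ, Z), SZ))))))))
  step 23: S(S(S(S(S(S(add(add(add(SSZ, Z), SZ), mul(Z, add(add(SSZ, Z), SZ)))))))))
  step 24: S(S(S(S(S(S(add(add(S(add(SZ, Z)), SZ), mul(Z, add(add(SSZ, Z), SZ)))))))))
  step 25: S(S(S(S(S(S(add(S(add(add(SZ, Z), SZ)), mul(Z, add(add(SSZ, Z), SZ)))))))))
  step 26: S(S(S(S(S(S(S(add(add(add(SZ, Z), SZ), mul(Z, add(add(SSZ, Z), SZ))))))))))
  step 27: S(S(S(S(S(S(S(add(add(S(add(Z, Z)), SZ), mul(Z, add(add(SSZ, Z), SZ))))))))))
  step 28: S(S(S(S(S(S(S(add(S(add(add(Z, Z), SZ)), mul(Z, add(add(SSZ, Z), SZ))))))))))
  step 29: S(S(S(S(S(S(S(S(add(add(add(Z, Z), SZ), mul(Z, add(add(SSZ, Z), SZ)))))))))))
  step 30: S(S(S(S(S(S(S(S(add(add(Z, SZ), mul(Z, add(add(SSZ, Z), SZ)))))))))))
  step 31: S(S(S(S(S(S(S(S(add(SZ, mul(Z, add(add(SSZ, Z), SZ)))))))))))
  step 32: S(S(S(S(S(S(S(S(S(add(Z, mul(Z, add(add(SSZ, Z), SZ))))))))))))
  step 33: S(S(S(S(S(S(S(S(S(mul(Z, add(add(SSZ, Z), SZ)))))))))))
  step 34: S^9(Z)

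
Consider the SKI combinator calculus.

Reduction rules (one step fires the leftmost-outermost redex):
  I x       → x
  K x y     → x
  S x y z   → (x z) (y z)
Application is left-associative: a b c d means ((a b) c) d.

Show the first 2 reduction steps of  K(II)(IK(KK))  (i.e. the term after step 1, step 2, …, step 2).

  start: K(II)(IK(KK))
  step 1: II
  step 2: I

Answer: after 2 steps: I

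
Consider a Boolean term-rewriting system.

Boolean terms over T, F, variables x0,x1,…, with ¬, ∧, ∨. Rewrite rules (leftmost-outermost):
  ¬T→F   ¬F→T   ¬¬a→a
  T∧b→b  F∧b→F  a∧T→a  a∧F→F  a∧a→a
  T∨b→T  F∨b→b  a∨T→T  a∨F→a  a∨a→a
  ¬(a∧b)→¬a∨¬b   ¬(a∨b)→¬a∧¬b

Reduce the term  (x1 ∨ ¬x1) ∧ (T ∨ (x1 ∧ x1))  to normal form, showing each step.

  start: (x1 ∨ ¬x1) ∧ (T ∨ (x1 ∧ x1))
  →1  (x1 ∨ ¬x1) ∧ T
  →2  x1 ∨ ¬x1

Answer: normal form = x1 ∨ ¬x1  (in 2 steps)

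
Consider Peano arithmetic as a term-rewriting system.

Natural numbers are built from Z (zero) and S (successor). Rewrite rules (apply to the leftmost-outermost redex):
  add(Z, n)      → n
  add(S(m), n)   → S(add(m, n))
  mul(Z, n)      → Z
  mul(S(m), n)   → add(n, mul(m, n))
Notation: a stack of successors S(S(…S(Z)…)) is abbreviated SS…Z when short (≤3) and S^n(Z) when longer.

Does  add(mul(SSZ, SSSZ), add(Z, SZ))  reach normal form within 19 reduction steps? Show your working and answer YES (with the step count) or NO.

Answer: YES — reaches normal form S^7(Z) in 19 ≤ 19 steps

Reduction:
  start: add(mul(SSZ, SSSZ), add(Z, SZ))
  [1] add(add(SSSZ, mul(SZ, SSSZ)), add(Z, SZ))
  [2] add(S(add(SSZ, mul(SZ, SSSZ))), add(Z, SZ))
  [3] S(add(add(SSZ, mul(SZ, SSSZ)), add(Z, SZ)))
  [4] S(add(S(add(SZ, mul(SZ, SSSZ))), add(Z, SZ)))
  [5] S(S(add(add(SZ, mul(SZ, SSSZ)), add(Z, SZ))))
  [6] S(S(add(S(add(Z, mul(SZ, SSSZ))), add(Z, SZ))))
  [7] S(S(S(add(add(Z, mul(SZ, SSSZ)), add(Z, SZ)))))
  [8] S(S(S(add(mul(SZ, SSSZ), add(Z, SZ)))))
  [9] S(S(S(add(add(SSSZ, mul(Z, SSSZ)), add(Z, SZ)))))
  [10] S(S(S(add(S(add(SSZ, mul(Z, SSSZ))), add(Z, SZ)))))
  [11] S(S(S(S(add(add(SSZ, mul(Z, SSSZ)), add(Z, SZ))))))
  [12] S(S(S(S(add(S(add(SZ, mul(Z, SSSZ))), add(Z, SZ))))))
  [13] S(S(S(S(S(add(add(SZ, mul(Z, SSSZ)), add(Z, SZ)))))))
  [14] S(S(S(S(S(add(S(add(Z, mul(Z, SSSZ))), add(Z, SZ)))))))
  [15] S(S(S(S(S(S(add(add(Z, mul(Z, SSSZ)), add(Z, SZ))))))))
  [16] S(S(S(S(S(S(add(mul(Z, SSSZ), add(Z, SZ))))))))
  [17] S(S(S(S(S(S(add(Z, add(Z, SZ))))))))
  [18] S(S(S(S(S(S(add(Z, SZ)))))))
  [19] S^7(Z)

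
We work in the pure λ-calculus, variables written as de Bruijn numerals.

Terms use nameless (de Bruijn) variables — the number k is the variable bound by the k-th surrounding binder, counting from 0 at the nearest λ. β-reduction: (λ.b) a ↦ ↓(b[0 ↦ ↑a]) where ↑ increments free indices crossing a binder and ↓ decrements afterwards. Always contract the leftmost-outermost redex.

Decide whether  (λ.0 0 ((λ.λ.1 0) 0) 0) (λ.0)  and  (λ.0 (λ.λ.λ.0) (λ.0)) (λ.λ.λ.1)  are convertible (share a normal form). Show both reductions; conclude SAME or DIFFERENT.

Answer: DIFFERENT — A ⇓ λ.0, B ⇓ λ.λ.0

Reduction:
Term A:
  start: (λ.0 0 ((λ.λ.1 0) 0) 0) (λ.0)
  step 1: (λ.0) (λ.0) ((λ.λ.1 0) (λ.0)) (λ.0)
  step 2: (λ.0) ((λ.λ.1 0) (λ.0)) (λ.0)
  step 3: (λ.λ.1 0) (λ.0) (λ.0)
  step 4: (λ.(λ.0) 0) (λ.0)
  step 5: (λ.0) (λ.0)
  step 6: λ.0

Term B:
  start: (λ.0 (λ.λ.λ.0) (λ.0)) (λ.λ.λ.1)
  step 1: (λ.λ.λ.1) (λ.λ.λ.0) (λ.0)
  step 2: (λ.λ.1) (λ.0)
  step 3: λ.λ.0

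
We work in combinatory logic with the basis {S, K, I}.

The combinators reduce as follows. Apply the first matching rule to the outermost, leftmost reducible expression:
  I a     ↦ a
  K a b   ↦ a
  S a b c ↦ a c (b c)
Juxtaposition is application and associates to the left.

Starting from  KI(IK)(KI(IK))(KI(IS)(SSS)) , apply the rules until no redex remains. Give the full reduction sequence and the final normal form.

  start: KI(IK)(KI(IK))(KI(IS)(SSS))
  step 1: I(KI(IK))(KI(IS)(SSS))
  step 2: KI(IK)(KI(IS)(SSS))
  step 3: I(KI(IS)(SSS))
  step 4: KI(IS)(SSS)
  step 5: I(SSS)
  step 6: SSS

Answer: normal form = SSS  (in 6 steps)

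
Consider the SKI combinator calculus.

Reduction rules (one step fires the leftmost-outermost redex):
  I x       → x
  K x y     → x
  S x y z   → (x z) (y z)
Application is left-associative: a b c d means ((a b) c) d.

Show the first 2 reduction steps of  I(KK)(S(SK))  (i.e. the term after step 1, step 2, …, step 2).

  start: I(KK)(S(SK))
  [1] KK(S(SK))
  [2] K

Answer: after 2 steps: K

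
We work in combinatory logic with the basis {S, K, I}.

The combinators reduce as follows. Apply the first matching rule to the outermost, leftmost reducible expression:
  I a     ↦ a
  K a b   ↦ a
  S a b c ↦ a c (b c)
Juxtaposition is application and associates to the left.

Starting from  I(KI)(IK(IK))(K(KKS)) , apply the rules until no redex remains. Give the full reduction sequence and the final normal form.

Answer: normal form = KK  (in 4 steps)

Working:
  start: I(KI)(IK(IK))(K(KKS))
  [1] KI(IK(IK))(K(KKS))
  [2] I(K(KKS))
  [3] K(KKS)
  [4] KK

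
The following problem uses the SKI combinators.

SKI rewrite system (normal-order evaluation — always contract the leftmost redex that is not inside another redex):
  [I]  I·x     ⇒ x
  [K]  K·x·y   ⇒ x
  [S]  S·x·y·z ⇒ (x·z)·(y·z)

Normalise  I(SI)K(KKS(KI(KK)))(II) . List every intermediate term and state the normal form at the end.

  start: I(SI)K(KKS(KI(KK)))(II)
  [1] SIK(KKS(KI(KK)))(II)
  [2] I(KKS(KI(KK)))(K(KKS(KI(KK))))(II)
  [3] KKS(KI(KK))(K(KKS(KI(KK))))(II)
  [4] K(KI(KK))(K(KKS(KI(KK))))(II)
  [5] KI(KK)(II)
  [6] I(II)
  [7] II
  [8] I

Answer: normal form = I  (in 8 steps)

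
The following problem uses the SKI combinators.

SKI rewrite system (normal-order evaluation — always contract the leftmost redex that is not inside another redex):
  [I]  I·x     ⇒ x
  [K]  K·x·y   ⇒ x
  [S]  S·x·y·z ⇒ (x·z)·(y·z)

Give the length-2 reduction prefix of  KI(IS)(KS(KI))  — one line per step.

  start: KI(IS)(KS(KI))
  [1] I(KS(KI))
  [2] KS(KI)

Answer: after 2 steps: KS(KI)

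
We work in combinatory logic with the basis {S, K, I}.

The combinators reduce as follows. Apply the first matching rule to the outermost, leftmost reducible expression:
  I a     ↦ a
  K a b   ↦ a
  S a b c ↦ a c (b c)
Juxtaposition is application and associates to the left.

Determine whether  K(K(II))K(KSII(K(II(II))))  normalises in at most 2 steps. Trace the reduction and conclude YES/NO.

Answer: NO — after 2 steps the term is II, not yet normal

Derivation:
  start: K(K(II))K(KSII(K(II(II))))
  step 1: K(II)(KSII(K(II(II))))
  step 2: II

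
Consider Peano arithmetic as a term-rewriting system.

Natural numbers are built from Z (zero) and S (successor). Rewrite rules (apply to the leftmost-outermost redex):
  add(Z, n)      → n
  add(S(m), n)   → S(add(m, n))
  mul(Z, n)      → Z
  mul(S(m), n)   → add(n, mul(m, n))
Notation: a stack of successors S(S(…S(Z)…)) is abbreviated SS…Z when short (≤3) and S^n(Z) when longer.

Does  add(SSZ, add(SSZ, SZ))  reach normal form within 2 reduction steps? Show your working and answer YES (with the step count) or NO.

  start: add(SSZ, add(SSZ, SZ))
  step 1: S(add(SZ, add(SSZ, SZ)))
  step 2: S(S(add(Z, add(SSZ, SZ))))

Answer: NO — after 2 steps the term is S(S(add(Z, add(SSZ, SZ)))), not yet normal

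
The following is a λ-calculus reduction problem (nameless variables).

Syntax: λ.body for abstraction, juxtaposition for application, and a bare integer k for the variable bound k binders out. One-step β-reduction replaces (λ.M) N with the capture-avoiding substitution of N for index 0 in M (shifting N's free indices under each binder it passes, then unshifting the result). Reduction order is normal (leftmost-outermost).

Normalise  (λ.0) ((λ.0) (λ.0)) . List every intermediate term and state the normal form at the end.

Answer: normal form = λ.0  (in 2 steps)

Working:
  start: (λ.0) ((λ.0) (λ.0))
  →1  (λ.0) (λ.0)
  →2  λ.0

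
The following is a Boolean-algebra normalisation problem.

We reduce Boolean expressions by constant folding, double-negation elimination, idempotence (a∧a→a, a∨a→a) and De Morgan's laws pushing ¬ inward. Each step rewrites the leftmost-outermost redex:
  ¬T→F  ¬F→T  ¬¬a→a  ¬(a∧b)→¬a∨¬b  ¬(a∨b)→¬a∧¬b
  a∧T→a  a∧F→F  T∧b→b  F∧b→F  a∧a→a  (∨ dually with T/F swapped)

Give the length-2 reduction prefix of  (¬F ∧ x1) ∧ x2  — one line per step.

  start: (¬F ∧ x1) ∧ x2
  →1  (T ∧ x1) ∧ x2
  →2  x1 ∧ x2

Answer: after 2 steps: x1 ∧ x2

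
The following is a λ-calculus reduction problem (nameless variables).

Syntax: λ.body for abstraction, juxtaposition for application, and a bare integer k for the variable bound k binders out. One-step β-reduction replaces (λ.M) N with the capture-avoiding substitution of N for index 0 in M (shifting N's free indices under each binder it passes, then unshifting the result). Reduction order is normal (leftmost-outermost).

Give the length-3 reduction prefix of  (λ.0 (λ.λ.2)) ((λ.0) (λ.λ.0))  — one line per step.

Answer: after 3 steps: λ.0

Derivation:
  start: (λ.0 (λ.λ.2)) ((λ.0) (λ.λ.0))
  step 1: (λ.0) (λ.λ.0) (λ.λ.(λ.0) (λ.λ.0))
  step 2: (λ.λ.0) (λ.λ.(λ.0) (λ.λ.0))
  step 3: λ.0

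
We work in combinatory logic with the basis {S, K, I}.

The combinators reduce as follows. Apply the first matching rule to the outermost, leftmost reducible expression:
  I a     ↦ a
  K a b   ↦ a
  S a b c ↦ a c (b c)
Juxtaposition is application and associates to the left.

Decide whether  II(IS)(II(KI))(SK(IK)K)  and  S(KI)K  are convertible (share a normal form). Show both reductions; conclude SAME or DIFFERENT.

Term A:
  start: II(IS)(II(KI))(SK(IK)K)
  [1] I(IS)(II(KI))(SK(IK)K)
  [2] IS(II(KI))(SK(IK)K)
  [3] S(II(KI))(SK(IK)K)
  [4] S(I(KI))(SK(IK)K)
  [5] S(KI)(SK(IK)K)
  [6] S(KI)(KK(IKK))
  [7] S(KI)K

Term B:
  start: S(KI)K

Answer: SAME — A ⇓ S(KI)K, B ⇓ S(KI)K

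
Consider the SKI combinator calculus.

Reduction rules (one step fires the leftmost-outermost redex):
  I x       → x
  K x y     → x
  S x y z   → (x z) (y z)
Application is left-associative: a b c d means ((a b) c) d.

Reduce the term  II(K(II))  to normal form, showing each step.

Answer: normal form = KI  (in 3 steps)

Working:
  start: II(K(II))
  [1] I(K(II))
  [2] K(II)
  [3] KI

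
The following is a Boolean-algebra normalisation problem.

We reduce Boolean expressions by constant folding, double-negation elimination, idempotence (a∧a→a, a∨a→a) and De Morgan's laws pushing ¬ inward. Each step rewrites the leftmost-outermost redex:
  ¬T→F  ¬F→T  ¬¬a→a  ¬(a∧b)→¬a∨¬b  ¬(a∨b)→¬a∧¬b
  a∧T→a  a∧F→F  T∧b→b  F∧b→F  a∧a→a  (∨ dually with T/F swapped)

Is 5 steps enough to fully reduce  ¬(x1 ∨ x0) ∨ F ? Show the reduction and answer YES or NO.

  start: ¬(x1 ∨ x0) ∨ F
  step 1: ¬(x1 ∨ x0)
  step 2: ¬x1 ∧ ¬x0

Answer: YES — reaches normal form ¬x1 ∧ ¬x0 in 2 ≤ 5 steps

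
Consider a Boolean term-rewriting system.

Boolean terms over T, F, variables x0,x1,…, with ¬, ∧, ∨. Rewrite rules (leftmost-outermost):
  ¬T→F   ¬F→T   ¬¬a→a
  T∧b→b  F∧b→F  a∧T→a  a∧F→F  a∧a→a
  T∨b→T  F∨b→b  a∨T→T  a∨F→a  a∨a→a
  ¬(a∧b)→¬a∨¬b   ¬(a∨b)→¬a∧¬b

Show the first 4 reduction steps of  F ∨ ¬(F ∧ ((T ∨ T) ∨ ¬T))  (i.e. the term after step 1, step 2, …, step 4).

Answer: after 4 steps: T

Derivation:
  start: F ∨ ¬(F ∧ ((T ∨ T) ∨ ¬T))
  →1  ¬(F ∧ ((T ∨ T) ∨ ¬T))
  →2  ¬F ∨ ¬((T ∨ T) ∨ ¬T)
  →3  T ∨ ¬((T ∨ T) ∨ ¬T)
  →4  T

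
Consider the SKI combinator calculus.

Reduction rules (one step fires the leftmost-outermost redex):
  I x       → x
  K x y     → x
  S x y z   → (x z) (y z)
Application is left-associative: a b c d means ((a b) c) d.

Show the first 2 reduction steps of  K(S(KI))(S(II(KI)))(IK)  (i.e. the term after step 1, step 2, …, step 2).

  start: K(S(KI))(S(II(KI)))(IK)
  [1] S(KI)(IK)
  [2] S(KI)K

Answer: after 2 steps: S(KI)K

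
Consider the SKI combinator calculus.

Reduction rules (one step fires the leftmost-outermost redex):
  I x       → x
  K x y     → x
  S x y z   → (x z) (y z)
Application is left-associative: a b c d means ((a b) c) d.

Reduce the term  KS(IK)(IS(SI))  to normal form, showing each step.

  start: KS(IK)(IS(SI))
  →1  S(IS(SI))
  →2  S(S(SI))

Answer: normal form = S(S(SI))  (in 2 steps)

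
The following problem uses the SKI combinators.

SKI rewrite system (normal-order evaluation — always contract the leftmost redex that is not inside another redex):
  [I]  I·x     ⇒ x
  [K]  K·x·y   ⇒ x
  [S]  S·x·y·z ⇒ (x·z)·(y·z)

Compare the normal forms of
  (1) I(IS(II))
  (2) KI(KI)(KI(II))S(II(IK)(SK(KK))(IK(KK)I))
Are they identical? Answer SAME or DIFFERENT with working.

Answer: DIFFERENT — A ⇓ SI, B ⇓ S(SK(KK))

Reduction:
Term A:
  start: I(IS(II))
  step 1: IS(II)
  step 2: S(II)
  step 3: SI

Term B:
  start: KI(KI)(KI(II))S(II(IK)(SK(KK))(IK(KK)I))
  step 1: I(KI(II))S(II(IK)(SK(KK))(IK(KK)I))
  step 2: KI(II)S(II(IK)(SK(KK))(IK(KK)I))
  step 3: IS(II(IK)(SK(KK))(IK(KK)I))
  step 4: S(II(IK)(SK(KK))(IK(KK)I))
  step 5: S(I(IK)(SK(KK))(IK(KK)I))
  step 6: S(IK(SK(KK))(IK(KK)I))
  step 7: S(K(SK(KK))(IK(KK)I))
  step 8: S(SK(KK))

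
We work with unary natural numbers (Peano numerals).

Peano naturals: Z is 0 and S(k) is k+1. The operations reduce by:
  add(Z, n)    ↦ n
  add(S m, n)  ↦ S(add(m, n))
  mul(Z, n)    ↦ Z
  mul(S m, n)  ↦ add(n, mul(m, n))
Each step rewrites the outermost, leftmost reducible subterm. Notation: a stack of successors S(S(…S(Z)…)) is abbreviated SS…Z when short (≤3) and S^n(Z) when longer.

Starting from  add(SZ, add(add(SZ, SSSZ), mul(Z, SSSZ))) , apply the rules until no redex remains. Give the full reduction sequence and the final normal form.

  start: add(SZ, add(add(SZ, SSSZ), mul(Z, SSSZ)))
  [1] S(add(Z, add(add(SZ, SSSZ), mul(Z, SSSZ))))
  [2] S(add(add(SZ, SSSZ), mul(Z, SSSZ)))
  [3] S(add(S(add(Z, SSSZ)), mul(Z, SSSZ)))
  [4] S(S(add(add(Z, SSSZ), mul(Z, SSSZ))))
  [5] S(S(add(SSSZ, mul(Z, SSSZ))))
  [6] S(S(S(add(SSZ, mul(Z, SSSZ)))))
  [7] S(S(S(S(add(SZ, mul(Z, SSSZ))))))
  [8] S(S(S(S(S(add(Z, mul(Z, SSSZ)))))))
  [9] S(S(S(S(S(mul(Z, SSSZ))))))
  [10] S^5(Z)

Answer: normal form = S^5(Z)  (in 10 steps)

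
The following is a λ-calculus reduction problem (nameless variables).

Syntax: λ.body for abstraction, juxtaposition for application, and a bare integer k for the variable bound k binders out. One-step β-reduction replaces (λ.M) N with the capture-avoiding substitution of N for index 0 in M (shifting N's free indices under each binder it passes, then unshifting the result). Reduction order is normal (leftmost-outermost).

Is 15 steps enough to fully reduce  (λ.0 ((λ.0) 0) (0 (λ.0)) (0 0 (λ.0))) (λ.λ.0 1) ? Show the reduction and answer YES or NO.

  start: (λ.0 ((λ.0) 0) (0 (λ.0)) (0 0 (λ.0))) (λ.λ.0 1)
  →1  (λ.λ.0 1) ((λ.0) (λ.λ.0 1)) ((λ.λ.0 1) (λ.0)) ((λ.λ.0 1) (λ.λ.0 1) (λ.0))
  →2  (λ.0 ((λ.0) (λ.λ.0 1))) ((λ.λ.0 1) (λ.0)) ((λ.λ.0 1) (λ.λ.0 1) (λ.0))
  →3  (λ.λ.0 1) (λ.0) ((λ.0) (λ.λ.0 1)) ((λ.λ.0 1) (λ.λ.0 1) (λ.0))
  →4  (λ.0 (λ.0)) ((λ.0) (λ.λ.0 1)) ((λ.λ.0 1) (λ.λ.0 1) (λ.0))
  →5  (λ.0) (λ.λ.0 1) (λ.0) ((λ.λ.0 1) (λ.λ.0 1) (λ.0))
  →6  (λ.λ.0 1) (λ.0) ((λ.λ.0 1) (λ.λ.0 1) (λ.0))
  →7  (λ.0 (λ.0)) ((λ.λ.0 1) (λ.λ.0 1) (λ.0))
  →8  (λ.λ.0 1) (λ.λ.0 1) (λ.0) (λ.0)
  →9  (λ.0 (λ.λ.0 1)) (λ.0) (λ.0)
  →10  (λ.0) (λ.λ.0 1) (λ.0)
  →11  (λ.λ.0 1) (λ.0)
  →12  λ.0 (λ.0)

Answer: YES — reaches normal form λ.0 (λ.0) in 12 ≤ 15 steps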